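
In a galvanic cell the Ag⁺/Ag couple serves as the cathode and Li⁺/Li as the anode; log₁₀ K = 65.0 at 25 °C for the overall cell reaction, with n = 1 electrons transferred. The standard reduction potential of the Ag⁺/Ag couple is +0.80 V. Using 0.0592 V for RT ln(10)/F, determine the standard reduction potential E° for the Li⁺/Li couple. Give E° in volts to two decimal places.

-3.05 V

E°cell = (0.0592/n)·log K = (0.0592/1)(65.0) = +3.848 V.
Since Ag⁺/Ag is the cathode and Li⁺/Li the anode, E°cell = E°(Ag⁺/Ag) − E°(Li⁺/Li).
So E°(Li⁺/Li) = E°(Ag⁺/Ag) − E°cell = (+0.80) − (+3.848) = -3.05 V.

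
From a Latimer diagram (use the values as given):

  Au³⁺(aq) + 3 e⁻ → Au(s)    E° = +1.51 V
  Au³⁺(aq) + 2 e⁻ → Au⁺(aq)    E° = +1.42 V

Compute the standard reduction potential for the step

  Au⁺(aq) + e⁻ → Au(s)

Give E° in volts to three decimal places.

Sequential free energies add, so n₃E°₃ = n₁E°₁ + n₂E°₂.
With n₃ = 3, and the known step contributing 2×(+1.42) V, the unknown satisfies 1·E° = 3×(+1.51) − 2×(+1.42) = +1.690.
E° = +1.690 / 1 = +1.690 V.

+1.690 V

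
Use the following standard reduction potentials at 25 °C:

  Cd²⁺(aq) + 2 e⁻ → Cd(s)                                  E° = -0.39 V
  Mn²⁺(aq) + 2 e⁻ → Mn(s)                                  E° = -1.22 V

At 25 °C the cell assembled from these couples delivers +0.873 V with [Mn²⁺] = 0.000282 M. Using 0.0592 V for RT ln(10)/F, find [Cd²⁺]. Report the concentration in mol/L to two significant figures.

Cd²⁺/Cd is the cathode, Mn²⁺/Mn the anode: E°cell = +0.83 V, n = 2.
Overall reaction: Cd²⁺(aq) + Mn(s) → Cd(s) + Mn²⁺(aq); Q = [Mn²⁺]^1/[Cd²⁺]^1.
From E = E° − (0.0592/n) log Q: log Q = (E° − E)·n/0.0592 = (+0.83 − (+0.873))·2/0.0592 = -1.4527.
So 1·log[Cd²⁺] = 1·log(0.000282) − log Q = -3.5498 − (-1.4527) = -2.0971; [Cd²⁺] = 10^(-2.0971) ≈ 0.0080 M.

0.0080 M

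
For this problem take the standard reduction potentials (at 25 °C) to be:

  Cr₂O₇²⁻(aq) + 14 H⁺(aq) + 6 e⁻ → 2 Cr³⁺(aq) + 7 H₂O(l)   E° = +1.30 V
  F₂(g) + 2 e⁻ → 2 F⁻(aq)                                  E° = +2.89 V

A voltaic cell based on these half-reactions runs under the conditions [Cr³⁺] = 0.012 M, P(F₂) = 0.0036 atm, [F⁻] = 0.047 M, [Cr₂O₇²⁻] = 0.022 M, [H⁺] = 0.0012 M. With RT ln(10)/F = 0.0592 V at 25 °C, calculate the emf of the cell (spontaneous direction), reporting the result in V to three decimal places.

F₂/F⁻ is the cathode (higher E°), Cr₂O₇²⁻/Cr³⁺ the anode: E°cell = +2.89 − (+1.30) = +1.59 V, n = 6.
Overall: 3 F₂(g) + 2 Cr³⁺(aq) + 7 H₂O(l) → 6 F⁻(aq) + Cr₂O₇²⁻(aq) + 14 H⁺(aq)
Q = [F⁻]^6·[Cr₂O₇²⁻]·[H⁺]^14 / (P(F₂)^3·[Cr³⁺]^2); log Q = -39.344.
E = E° − (0.0592/n) log Q = +1.59 − (0.0592/6)(-39.344) = +1.978 V.

+1.978 V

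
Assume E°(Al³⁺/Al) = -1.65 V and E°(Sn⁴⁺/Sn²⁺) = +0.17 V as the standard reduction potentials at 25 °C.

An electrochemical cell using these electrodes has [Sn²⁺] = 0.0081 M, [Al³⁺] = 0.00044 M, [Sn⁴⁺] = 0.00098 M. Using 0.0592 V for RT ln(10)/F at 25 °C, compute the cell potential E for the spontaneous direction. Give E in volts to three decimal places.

+1.859 V

Sn⁴⁺/Sn²⁺ is the cathode (higher E°), Al³⁺/Al the anode: E°cell = +0.17 − (-1.65) = +1.82 V, n = 6.
Overall: 3 Sn⁴⁺(aq) + 2 Al(s) → 3 Sn²⁺(aq) + 2 Al³⁺(aq)
Q = [Sn²⁺]^3·[Al³⁺]^2 / ([Sn⁴⁺]^3); log Q = -3.961.
E = E° − (0.0592/n) log Q = +1.82 − (0.0592/6)(-3.961) = +1.859 V.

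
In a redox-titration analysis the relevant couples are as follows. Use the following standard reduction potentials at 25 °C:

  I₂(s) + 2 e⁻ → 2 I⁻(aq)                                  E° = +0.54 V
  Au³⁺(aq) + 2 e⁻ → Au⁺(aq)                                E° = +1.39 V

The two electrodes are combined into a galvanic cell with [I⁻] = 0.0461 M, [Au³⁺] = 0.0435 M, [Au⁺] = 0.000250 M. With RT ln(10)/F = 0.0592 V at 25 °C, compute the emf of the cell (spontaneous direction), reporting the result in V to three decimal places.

Au³⁺/Au⁺ is the cathode (higher E°), I₂/I⁻ the anode: E°cell = +1.39 − (+0.54) = +0.85 V, n = 2.
Overall: Au³⁺(aq) + 2 I⁻(aq) → Au⁺(aq) + I₂(s)
Q = [Au⁺] / ([Au³⁺]·[I⁻]^2); log Q = 0.432.
E = E° − (0.0592/n) log Q = +0.85 − (0.0592/2)(0.432) = +0.837 V.

+0.837 V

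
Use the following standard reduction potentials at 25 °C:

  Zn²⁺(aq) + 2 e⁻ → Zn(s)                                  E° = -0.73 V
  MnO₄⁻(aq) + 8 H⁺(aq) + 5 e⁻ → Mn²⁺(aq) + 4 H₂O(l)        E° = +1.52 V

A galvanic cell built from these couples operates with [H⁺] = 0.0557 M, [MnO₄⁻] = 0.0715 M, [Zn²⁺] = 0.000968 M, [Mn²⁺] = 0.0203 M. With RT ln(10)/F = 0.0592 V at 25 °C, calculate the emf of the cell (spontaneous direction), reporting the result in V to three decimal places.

+2.227 V

MnO₄⁻/Mn²⁺ is the cathode (higher E°), Zn²⁺/Zn the anode: E°cell = +1.52 − (-0.73) = +2.25 V, n = 10.
Overall: 2 MnO₄⁻(aq) + 16 H⁺(aq) + 5 Zn(s) → 2 Mn²⁺(aq) + 8 H₂O(l) + 5 Zn²⁺(aq)
Q = [Mn²⁺]^2·[Zn²⁺]^5 / ([MnO₄⁻]^2·[H⁺]^16); log Q = 3.902.
E = E° − (0.0592/n) log Q = +2.25 − (0.0592/10)(3.902) = +2.227 V.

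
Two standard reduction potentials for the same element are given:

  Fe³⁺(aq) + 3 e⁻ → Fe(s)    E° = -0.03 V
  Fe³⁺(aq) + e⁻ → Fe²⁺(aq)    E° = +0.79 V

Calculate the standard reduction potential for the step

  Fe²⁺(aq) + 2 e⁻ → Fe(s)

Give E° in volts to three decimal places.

-0.440 V

Sequential free energies add, so n₃E°₃ = n₁E°₁ + n₂E°₂.
With n₃ = 3, and the known step contributing 1×(+0.79) V, the unknown satisfies 2·E° = 3×(-0.03) − 1×(+0.79) = -0.880.
E° = -0.880 / 2 = -0.440 V.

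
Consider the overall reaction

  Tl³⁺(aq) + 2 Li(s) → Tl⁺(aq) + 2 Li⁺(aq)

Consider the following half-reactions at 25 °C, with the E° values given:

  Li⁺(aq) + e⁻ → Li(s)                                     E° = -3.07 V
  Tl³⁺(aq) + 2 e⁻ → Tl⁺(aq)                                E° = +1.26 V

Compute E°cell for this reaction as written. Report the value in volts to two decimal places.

The Tl³⁺/Tl⁺ couple has the higher reduction potential, so it is the cathode; Li⁺/Li is oxidised at the anode.
E°cell = E°(cathode) − E°(anode) = (+1.26) − (-3.07) = +4.33 V.

+4.33 V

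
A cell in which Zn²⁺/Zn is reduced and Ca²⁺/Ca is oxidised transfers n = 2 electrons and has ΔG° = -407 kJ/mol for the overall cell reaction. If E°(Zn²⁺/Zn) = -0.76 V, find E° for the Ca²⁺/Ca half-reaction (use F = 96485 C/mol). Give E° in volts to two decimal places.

E°cell = −ΔG°/(nF) = −(-407×10³)/((2)(96485)) = +2.109 V.
Since Zn²⁺/Zn is the cathode and Ca²⁺/Ca the anode, E°cell = E°(Zn²⁺/Zn) − E°(Ca²⁺/Ca).
So E°(Ca²⁺/Ca) = E°(Zn²⁺/Zn) − E°cell = (-0.76) − (+2.109) = -2.87 V.

-2.87 V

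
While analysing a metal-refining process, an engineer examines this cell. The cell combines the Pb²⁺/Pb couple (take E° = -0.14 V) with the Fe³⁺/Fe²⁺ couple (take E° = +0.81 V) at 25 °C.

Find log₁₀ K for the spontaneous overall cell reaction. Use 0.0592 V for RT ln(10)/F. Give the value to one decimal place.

Cathode: Fe³⁺/Fe²⁺; anode: Pb²⁺/Pb. E°cell = +0.95 V, n = 2.
log K = nE°cell / 0.0592 = (2)(+0.95) / 0.0592 = 32.1.

32.1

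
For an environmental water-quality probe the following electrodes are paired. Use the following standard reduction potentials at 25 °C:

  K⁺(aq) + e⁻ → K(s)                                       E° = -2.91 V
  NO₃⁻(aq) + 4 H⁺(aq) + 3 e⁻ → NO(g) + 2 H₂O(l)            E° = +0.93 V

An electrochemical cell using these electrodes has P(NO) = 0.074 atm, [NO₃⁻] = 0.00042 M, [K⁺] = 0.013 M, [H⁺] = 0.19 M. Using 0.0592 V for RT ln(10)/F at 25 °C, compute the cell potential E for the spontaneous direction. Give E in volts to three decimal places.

+3.850 V

NO₃⁻/NO is the cathode (higher E°), K⁺/K the anode: E°cell = +0.93 − (-2.91) = +3.84 V, n = 3.
Overall: NO₃⁻(aq) + 4 H⁺(aq) + 3 K(s) → NO(g) + 2 H₂O(l) + 3 K⁺(aq)
Q = P(NO)·[K⁺]^3 / ([NO₃⁻]·[H⁺]^4); log Q = -0.527.
E = E° − (0.0592/n) log Q = +3.84 − (0.0592/3)(-0.527) = +3.850 V.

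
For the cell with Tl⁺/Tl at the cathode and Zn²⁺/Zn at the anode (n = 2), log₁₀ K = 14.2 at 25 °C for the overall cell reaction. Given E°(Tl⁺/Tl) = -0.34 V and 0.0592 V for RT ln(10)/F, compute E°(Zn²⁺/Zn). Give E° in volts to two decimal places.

E°cell = (0.0592/n)·log K = (0.0592/2)(14.2) = +0.420 V.
Since Tl⁺/Tl is the cathode and Zn²⁺/Zn the anode, E°cell = E°(Tl⁺/Tl) − E°(Zn²⁺/Zn).
So E°(Zn²⁺/Zn) = E°(Tl⁺/Tl) − E°cell = (-0.34) − (+0.420) = -0.76 V.

-0.76 V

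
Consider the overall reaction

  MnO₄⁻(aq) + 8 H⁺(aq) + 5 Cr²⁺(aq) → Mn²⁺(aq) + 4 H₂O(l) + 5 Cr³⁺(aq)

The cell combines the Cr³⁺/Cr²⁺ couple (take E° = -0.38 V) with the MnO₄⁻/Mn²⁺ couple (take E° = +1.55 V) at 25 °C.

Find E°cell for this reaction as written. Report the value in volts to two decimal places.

The MnO₄⁻/Mn²⁺ couple has the higher reduction potential, so it is the cathode; Cr³⁺/Cr²⁺ is oxidised at the anode.
E°cell = E°(cathode) − E°(anode) = (+1.55) − (-0.38) = +1.93 V.
Since E°cell > 0, the reaction is spontaneous under standard conditions.

+1.93 V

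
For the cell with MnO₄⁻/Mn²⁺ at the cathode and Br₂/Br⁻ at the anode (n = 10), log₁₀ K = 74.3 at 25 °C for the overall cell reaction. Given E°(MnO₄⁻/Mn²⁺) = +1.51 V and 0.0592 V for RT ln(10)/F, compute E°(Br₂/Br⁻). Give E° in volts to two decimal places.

E°cell = (0.0592/n)·log K = (0.0592/10)(74.3) = +0.440 V.
Since MnO₄⁻/Mn²⁺ is the cathode and Br₂/Br⁻ the anode, E°cell = E°(MnO₄⁻/Mn²⁺) − E°(Br₂/Br⁻).
So E°(Br₂/Br⁻) = E°(MnO₄⁻/Mn²⁺) − E°cell = (+1.51) − (+0.440) = +1.07 V.

+1.07 V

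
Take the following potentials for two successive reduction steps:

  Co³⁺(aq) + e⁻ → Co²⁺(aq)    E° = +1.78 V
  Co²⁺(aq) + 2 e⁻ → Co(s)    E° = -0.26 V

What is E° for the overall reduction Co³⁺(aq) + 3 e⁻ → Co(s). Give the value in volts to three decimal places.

Since ΔG° = −nFE° is additive over sequential reductions, n₃E°₃ = n₁E°₁ + n₂E°₂.
E°₃ = (1×+1.78 + 2×-0.26) / 3 = (+1.260) / 3 = +0.420 V.

+0.420 V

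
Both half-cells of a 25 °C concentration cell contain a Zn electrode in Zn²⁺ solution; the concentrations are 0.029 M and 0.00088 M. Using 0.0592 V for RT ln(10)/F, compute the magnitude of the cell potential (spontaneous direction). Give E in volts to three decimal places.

For a concentration cell E°cell = 0. The 0.029 M side is the cathode (reduction is favoured where [Zn²⁺] is higher).
With n = 2, E = −(0.0592/2) log([Zn²⁺]ₐₙ/[Zn²⁺]꜀ₐₜ) = −(0.0592/2) log(0.00088/0.029) = −(0.0592/2)(-1.518) = +0.045 V.

+0.045 V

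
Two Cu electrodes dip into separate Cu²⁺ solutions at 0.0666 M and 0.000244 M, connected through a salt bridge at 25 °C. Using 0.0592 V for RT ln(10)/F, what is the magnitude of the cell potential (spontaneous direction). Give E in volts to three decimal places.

For a concentration cell E°cell = 0. The 0.0666 M side is the cathode (reduction is favoured where [Cu²⁺] is higher).
With n = 2, E = −(0.0592/2) log([Cu²⁺]ₐₙ/[Cu²⁺]꜀ₐₜ) = −(0.0592/2) log(0.000244/0.0666) = −(0.0592/2)(-2.436) = +0.072 V.

+0.072 V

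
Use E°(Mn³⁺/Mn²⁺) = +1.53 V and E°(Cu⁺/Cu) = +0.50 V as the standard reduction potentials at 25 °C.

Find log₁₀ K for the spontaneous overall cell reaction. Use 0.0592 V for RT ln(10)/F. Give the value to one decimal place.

Cathode: Mn³⁺/Mn²⁺; anode: Cu⁺/Cu. E°cell = +1.03 V, n = 1.
log K = nE°cell / 0.0592 = (1)(+1.03) / 0.0592 = 17.4.

17.4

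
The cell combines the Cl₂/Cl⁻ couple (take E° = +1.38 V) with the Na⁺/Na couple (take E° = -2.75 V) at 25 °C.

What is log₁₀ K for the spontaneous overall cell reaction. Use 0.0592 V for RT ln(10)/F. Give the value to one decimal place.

Cathode: Cl₂/Cl⁻; anode: Na⁺/Na. E°cell = +4.13 V, n = 2.
log K = nE°cell / 0.0592 = (2)(+4.13) / 0.0592 = 139.5.

139.5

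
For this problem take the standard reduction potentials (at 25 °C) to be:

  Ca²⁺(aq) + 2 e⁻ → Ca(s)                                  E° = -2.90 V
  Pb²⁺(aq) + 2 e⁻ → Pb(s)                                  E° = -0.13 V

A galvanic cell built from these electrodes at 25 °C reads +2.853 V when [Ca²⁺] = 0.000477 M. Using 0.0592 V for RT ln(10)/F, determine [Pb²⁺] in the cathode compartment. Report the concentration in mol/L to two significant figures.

Pb²⁺/Pb is the cathode, Ca²⁺/Ca the anode: E°cell = +2.77 V, n = 2.
Overall reaction: Pb²⁺(aq) + Ca(s) → Pb(s) + Ca²⁺(aq); Q = [Ca²⁺]^1/[Pb²⁺]^1.
From E = E° − (0.0592/n) log Q: log Q = (E° − E)·n/0.0592 = (+2.77 − (+2.853))·2/0.0592 = -2.8041.
So 1·log[Pb²⁺] = 1·log(0.000477) − log Q = -3.3215 − (-2.8041) = -0.5174; [Pb²⁺] = 10^(-0.5174) ≈ 0.30 M.

0.30 M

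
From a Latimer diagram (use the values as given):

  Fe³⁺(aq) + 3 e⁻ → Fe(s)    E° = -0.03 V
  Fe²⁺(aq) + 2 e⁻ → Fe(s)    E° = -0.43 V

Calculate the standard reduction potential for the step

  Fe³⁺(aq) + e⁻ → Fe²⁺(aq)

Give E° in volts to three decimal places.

Sequential free energies add, so n₃E°₃ = n₁E°₁ + n₂E°₂.
With n₃ = 3, and the known step contributing 2×(-0.43) V, the unknown satisfies 1·E° = 3×(-0.03) − 2×(-0.43) = +0.770.
E° = +0.770 / 1 = +0.770 V.

+0.770 V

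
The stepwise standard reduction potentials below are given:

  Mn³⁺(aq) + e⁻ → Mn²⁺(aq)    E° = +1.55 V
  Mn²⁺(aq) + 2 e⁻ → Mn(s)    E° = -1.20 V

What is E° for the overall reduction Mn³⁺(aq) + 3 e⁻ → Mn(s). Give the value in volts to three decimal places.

-0.283 V

Standard free energies of sequential steps add: ΔG°₃ = ΔG°₁ + ΔG°₂, so n₃E°₃ = n₁E°₁ + n₂E°₂.
E°₃ = (1×+1.55 + 2×-1.20) / 3 = (-0.850) / 3 = -0.283 V.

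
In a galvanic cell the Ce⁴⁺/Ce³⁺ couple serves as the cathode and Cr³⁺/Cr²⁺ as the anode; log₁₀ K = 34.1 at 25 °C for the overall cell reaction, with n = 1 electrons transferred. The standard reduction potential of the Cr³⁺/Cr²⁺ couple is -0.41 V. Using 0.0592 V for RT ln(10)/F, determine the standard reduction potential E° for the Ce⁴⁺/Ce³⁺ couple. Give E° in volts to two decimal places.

+1.61 V

E°cell = (0.0592/n)·log K = (0.0592/1)(34.1) = +2.019 V.
Since Ce⁴⁺/Ce³⁺ is the cathode and Cr³⁺/Cr²⁺ the anode, E°cell = E°(Ce⁴⁺/Ce³⁺) − E°(Cr³⁺/Cr²⁺).
So E°(Ce⁴⁺/Ce³⁺) = E°cell + E°(Cr³⁺/Cr²⁺) = +2.019 + (-0.41) = +1.61 V.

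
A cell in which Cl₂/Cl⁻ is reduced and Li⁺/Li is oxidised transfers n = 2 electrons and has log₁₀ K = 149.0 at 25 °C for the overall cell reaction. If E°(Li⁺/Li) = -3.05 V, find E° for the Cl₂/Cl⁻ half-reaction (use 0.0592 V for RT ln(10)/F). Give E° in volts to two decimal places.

+1.36 V

E°cell = (0.0592/n)·log K = (0.0592/2)(149.0) = +4.410 V.
Since Cl₂/Cl⁻ is the cathode and Li⁺/Li the anode, E°cell = E°(Cl₂/Cl⁻) − E°(Li⁺/Li).
So E°(Cl₂/Cl⁻) = E°cell + E°(Li⁺/Li) = +4.410 + (-3.05) = +1.36 V.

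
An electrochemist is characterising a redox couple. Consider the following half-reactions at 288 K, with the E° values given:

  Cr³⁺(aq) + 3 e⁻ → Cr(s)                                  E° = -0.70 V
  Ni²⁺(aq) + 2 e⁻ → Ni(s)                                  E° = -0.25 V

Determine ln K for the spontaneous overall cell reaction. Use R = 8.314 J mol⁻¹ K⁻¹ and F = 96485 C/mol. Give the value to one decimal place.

Cathode: Ni²⁺/Ni; anode: Cr³⁺/Cr. E°cell = (-0.25) − (-0.70) = +0.45 V, with n = 6.
ΔG° = −nFE° = −RT ln K, so ln K = nFE°/(RT) = (6)(96485)(+0.45) / ((8.314)(288)) = 108.798.

108.8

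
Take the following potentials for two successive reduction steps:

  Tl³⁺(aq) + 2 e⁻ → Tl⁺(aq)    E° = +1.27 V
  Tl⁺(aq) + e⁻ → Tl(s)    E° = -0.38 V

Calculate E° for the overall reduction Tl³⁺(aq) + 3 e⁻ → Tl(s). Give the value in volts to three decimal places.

+0.720 V

Since ΔG° = −nFE° is additive over sequential reductions, n₃E°₃ = n₁E°₁ + n₂E°₂.
E°₃ = (2×+1.27 + 1×-0.38) / 3 = (+2.160) / 3 = +0.720 V.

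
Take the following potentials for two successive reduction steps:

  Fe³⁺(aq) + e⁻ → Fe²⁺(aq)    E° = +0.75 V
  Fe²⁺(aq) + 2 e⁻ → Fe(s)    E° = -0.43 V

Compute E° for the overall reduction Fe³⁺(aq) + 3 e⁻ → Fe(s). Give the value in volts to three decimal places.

-0.037 V

Standard free energies of sequential steps add: ΔG°₃ = ΔG°₁ + ΔG°₂, so n₃E°₃ = n₁E°₁ + n₂E°₂.
E°₃ = (1×+0.75 + 2×-0.43) / 3 = (-0.110) / 3 = -0.037 V.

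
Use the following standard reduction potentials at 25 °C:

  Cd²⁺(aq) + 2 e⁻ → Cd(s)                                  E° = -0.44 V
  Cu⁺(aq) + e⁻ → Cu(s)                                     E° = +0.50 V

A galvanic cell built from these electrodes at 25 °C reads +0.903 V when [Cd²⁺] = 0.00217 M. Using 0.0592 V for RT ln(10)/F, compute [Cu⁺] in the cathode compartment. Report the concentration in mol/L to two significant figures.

Cu⁺/Cu is the cathode, Cd²⁺/Cd the anode: E°cell = +0.94 V, n = 2.
Overall reaction: 2 Cu⁺(aq) + Cd(s) → 2 Cu(s) + Cd²⁺(aq); Q = [Cd²⁺]^1/[Cu⁺]^2.
From E = E° − (0.0592/n) log Q: log Q = (E° − E)·n/0.0592 = (+0.94 − (+0.903))·2/0.0592 = 1.2500.
So 2·log[Cu⁺] = 1·log(0.00217) − log Q = -2.6635 − (1.2500) = -3.9135; log[Cu⁺] = -3.9135 / 2 = -1.9567; [Cu⁺] = 10^(-1.9567) ≈ 0.011 M.

0.011 M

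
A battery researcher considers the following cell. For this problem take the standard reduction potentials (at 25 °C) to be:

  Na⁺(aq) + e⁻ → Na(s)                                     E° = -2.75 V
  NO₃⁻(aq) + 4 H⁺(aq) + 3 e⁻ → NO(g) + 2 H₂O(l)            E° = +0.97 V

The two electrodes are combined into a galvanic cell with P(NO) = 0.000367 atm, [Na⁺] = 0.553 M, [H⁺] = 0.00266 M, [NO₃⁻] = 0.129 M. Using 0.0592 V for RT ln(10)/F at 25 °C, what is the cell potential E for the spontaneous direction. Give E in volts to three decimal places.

NO₃⁻/NO is the cathode (higher E°), Na⁺/Na the anode: E°cell = +0.97 − (-2.75) = +3.72 V, n = 3.
Overall: NO₃⁻(aq) + 4 H⁺(aq) + 3 Na(s) → NO(g) + 2 H₂O(l) + 3 Na⁺(aq)
Q = P(NO)·[Na⁺]^3 / ([NO₃⁻]·[H⁺]^4); log Q = 6.983.
E = E° − (0.0592/n) log Q = +3.72 − (0.0592/3)(6.983) = +3.582 V.

+3.582 V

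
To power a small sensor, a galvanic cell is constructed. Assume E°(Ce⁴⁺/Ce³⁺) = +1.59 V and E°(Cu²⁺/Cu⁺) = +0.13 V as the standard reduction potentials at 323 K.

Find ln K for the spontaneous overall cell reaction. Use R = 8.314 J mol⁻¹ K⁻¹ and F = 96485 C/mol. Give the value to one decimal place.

52.5

Cathode: Ce⁴⁺/Ce³⁺; anode: Cu²⁺/Cu⁺. E°cell = (+1.59) − (+0.13) = +1.46 V, with n = 1.
ΔG° = −nFE° = −RT ln K, so ln K = nFE°/(RT) = (1)(96485)(+1.46) / ((8.314)(323)) = 52.457.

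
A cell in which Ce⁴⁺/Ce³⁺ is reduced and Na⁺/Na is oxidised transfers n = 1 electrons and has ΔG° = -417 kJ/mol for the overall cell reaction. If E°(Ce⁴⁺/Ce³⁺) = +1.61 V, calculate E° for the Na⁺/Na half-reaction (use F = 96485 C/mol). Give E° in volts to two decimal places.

E°cell = −ΔG°/(nF) = −(-417×10³)/((1)(96485)) = +4.322 V.
Since Ce⁴⁺/Ce³⁺ is the cathode and Na⁺/Na the anode, E°cell = E°(Ce⁴⁺/Ce³⁺) − E°(Na⁺/Na).
So E°(Na⁺/Na) = E°(Ce⁴⁺/Ce³⁺) − E°cell = (+1.61) − (+4.322) = -2.71 V.

-2.71 V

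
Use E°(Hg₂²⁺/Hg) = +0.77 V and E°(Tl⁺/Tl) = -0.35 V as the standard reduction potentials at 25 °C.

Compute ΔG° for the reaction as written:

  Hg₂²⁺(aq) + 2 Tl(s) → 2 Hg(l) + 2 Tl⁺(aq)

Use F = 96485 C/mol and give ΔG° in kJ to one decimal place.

As written, Hg₂²⁺/Hg is reduced (cathode) and Tl⁺/Tl is oxidised (anode), so E°cell = (+0.77) − (-0.35) = +1.12 V.
Balancing electrons gives n = 2.
ΔG° = −nFE° = −(2)(96485)(+1.12) = -216,126 J = -216.1 kJ.

-216.1 kJ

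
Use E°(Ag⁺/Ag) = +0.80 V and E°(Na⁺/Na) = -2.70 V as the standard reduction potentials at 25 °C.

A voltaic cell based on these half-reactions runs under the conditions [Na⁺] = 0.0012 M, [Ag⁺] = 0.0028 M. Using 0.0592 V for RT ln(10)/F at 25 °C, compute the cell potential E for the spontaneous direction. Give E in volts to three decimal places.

Ag⁺/Ag is the cathode (higher E°), Na⁺/Na the anode: E°cell = +0.80 − (-2.70) = +3.50 V, n = 1.
Overall: Ag⁺(aq) + Na(s) → Ag(s) + Na⁺(aq)
Q = [Na⁺] / ([Ag⁺]); log Q = -0.368.
E = E° − (0.0592/n) log Q = +3.50 − (0.0592/1)(-0.368) = +3.522 V.

+3.522 V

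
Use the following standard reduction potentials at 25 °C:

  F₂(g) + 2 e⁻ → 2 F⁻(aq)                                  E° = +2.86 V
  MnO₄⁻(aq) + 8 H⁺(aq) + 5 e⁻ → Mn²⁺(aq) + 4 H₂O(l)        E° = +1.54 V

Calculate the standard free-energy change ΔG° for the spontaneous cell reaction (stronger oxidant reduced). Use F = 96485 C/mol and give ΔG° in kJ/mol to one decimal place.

F₂/F⁻ (E° = +2.86 V) is the cathode; MnO₄⁻/Mn²⁺ (E° = +1.54 V) is the anode, so E°cell = +1.32 V.
Balancing electrons gives n = 10 (lcm of 2 and 5).
ΔG° = −nFE° = −(10)(96485)(+1.32) = -1,273,602 J = -1273.6 kJ/mol.

-1273.6 kJ/mol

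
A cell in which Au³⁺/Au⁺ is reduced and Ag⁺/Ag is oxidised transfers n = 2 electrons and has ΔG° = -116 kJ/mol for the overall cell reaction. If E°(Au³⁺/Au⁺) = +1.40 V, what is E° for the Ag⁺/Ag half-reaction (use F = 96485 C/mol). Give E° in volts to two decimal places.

+0.80 V

E°cell = −ΔG°/(nF) = −(-116×10³)/((2)(96485)) = +0.601 V.
Since Au³⁺/Au⁺ is the cathode and Ag⁺/Ag the anode, E°cell = E°(Au³⁺/Au⁺) − E°(Ag⁺/Ag).
So E°(Ag⁺/Ag) = E°(Au³⁺/Au⁺) − E°cell = (+1.40) − (+0.601) = +0.80 V.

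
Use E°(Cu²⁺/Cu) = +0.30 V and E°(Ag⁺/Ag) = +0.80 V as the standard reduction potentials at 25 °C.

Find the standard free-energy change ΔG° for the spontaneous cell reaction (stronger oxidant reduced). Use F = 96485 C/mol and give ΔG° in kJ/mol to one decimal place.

Ag⁺/Ag (E° = +0.80 V) is the cathode; Cu²⁺/Cu (E° = +0.30 V) is the anode, so E°cell = +0.50 V.
Balancing electrons gives n = 2 (lcm of 1 and 2).
ΔG° = −nFE° = −(2)(96485)(+0.50) = -96,485 J = -96.5 kJ/mol.

-96.5 kJ/mol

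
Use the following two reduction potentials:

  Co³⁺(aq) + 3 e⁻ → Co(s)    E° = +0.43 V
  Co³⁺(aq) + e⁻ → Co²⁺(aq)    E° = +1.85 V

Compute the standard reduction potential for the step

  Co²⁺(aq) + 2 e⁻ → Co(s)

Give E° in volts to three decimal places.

Sequential free energies add, so n₃E°₃ = n₁E°₁ + n₂E°₂.
With n₃ = 3, and the known step contributing 1×(+1.85) V, the unknown satisfies 2·E° = 3×(+0.43) − 1×(+1.85) = -0.560.
E° = -0.560 / 2 = -0.280 V.

-0.280 V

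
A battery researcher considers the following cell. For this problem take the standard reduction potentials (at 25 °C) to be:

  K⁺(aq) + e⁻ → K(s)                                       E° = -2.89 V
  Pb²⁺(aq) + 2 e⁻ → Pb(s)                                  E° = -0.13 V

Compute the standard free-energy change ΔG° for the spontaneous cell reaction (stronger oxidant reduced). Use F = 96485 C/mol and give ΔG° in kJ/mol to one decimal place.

Pb²⁺/Pb (E° = -0.13 V) is the cathode; K⁺/K (E° = -2.89 V) is the anode, so E°cell = +2.76 V.
Balancing electrons gives n = 2 (lcm of 2 and 1).
ΔG° = −nFE° = −(2)(96485)(+2.76) = -532,597 J = -532.6 kJ/mol.

-532.6 kJ/mol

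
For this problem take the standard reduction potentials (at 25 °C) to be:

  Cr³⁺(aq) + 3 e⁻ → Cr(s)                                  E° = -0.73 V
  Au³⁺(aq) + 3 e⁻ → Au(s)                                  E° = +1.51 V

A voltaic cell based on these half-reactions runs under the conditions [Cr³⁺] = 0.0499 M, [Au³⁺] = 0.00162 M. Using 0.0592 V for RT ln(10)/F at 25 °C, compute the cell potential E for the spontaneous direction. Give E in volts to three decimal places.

Au³⁺/Au is the cathode (higher E°), Cr³⁺/Cr the anode: E°cell = +1.51 − (-0.73) = +2.24 V, n = 3.
Overall: Au³⁺(aq) + Cr(s) → Au(s) + Cr³⁺(aq)
Q = [Cr³⁺] / ([Au³⁺]); log Q = 1.489.
E = E° − (0.0592/n) log Q = +2.24 − (0.0592/3)(1.489) = +2.211 V.

+2.211 V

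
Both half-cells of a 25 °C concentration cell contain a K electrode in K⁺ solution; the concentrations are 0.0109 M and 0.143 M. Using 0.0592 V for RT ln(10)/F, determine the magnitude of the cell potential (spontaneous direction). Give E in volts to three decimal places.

+0.066 V

For a concentration cell E°cell = 0. The 0.143 M side is the cathode (reduction is favoured where [K⁺] is higher).
With n = 1, E = −(0.0592/1) log([K⁺]ₐₙ/[K⁺]꜀ₐₜ) = −(0.0592/1) log(0.0109/0.143) = −(0.0592/1)(-1.118) = +0.066 V.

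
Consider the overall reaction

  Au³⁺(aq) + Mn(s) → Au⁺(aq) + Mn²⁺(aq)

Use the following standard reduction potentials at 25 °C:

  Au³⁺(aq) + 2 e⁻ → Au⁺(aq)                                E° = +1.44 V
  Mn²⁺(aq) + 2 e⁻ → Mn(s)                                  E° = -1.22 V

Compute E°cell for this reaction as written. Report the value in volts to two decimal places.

The Au³⁺/Au⁺ couple has the higher reduction potential, so it is the cathode; Mn²⁺/Mn is oxidised at the anode.
E°cell = E°(cathode) − E°(anode) = (+1.44) − (-1.22) = +2.66 V.
Since E°cell > 0, the reaction is spontaneous under standard conditions.

+2.66 V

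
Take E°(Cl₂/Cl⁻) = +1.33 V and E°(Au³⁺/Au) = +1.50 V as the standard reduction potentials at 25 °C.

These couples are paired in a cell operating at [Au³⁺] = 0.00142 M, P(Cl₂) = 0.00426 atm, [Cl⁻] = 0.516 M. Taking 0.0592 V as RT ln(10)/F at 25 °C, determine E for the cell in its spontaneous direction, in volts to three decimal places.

Au³⁺/Au is the cathode (higher E°), Cl₂/Cl⁻ the anode: E°cell = +1.50 − (+1.33) = +0.17 V, n = 6.
Overall: 2 Au³⁺(aq) + 6 Cl⁻(aq) → 2 Au(s) + 3 Cl₂(g)
Q = P(Cl₂)^3 / ([Au³⁺]^2·[Cl⁻]^6); log Q = 0.308.
E = E° − (0.0592/n) log Q = +0.17 − (0.0592/6)(0.308) = +0.167 V.

+0.167 V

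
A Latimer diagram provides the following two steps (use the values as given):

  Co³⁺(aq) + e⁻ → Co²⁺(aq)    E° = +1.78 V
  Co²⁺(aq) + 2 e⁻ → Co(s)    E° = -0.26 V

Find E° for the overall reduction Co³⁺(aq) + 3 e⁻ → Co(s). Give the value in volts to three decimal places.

+0.420 V

Since ΔG° = −nFE° is additive over sequential reductions, n₃E°₃ = n₁E°₁ + n₂E°₂.
E°₃ = (1×+1.78 + 2×-0.26) / 3 = (+1.260) / 3 = +0.420 V.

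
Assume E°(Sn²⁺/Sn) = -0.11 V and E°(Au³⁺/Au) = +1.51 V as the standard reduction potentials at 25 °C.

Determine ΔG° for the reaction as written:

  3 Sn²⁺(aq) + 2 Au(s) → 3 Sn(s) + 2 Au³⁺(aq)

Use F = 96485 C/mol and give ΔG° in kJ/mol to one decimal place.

+937.8 kJ/mol

As written, Sn²⁺/Sn is reduced (cathode) and Au³⁺/Au is oxidised (anode), so E°cell = (-0.11) − (+1.51) = -1.62 V.
Balancing electrons gives n = 6.
ΔG° = −nFE° = −(6)(96485)(-1.62) = 937,834 J = +937.8 kJ/mol.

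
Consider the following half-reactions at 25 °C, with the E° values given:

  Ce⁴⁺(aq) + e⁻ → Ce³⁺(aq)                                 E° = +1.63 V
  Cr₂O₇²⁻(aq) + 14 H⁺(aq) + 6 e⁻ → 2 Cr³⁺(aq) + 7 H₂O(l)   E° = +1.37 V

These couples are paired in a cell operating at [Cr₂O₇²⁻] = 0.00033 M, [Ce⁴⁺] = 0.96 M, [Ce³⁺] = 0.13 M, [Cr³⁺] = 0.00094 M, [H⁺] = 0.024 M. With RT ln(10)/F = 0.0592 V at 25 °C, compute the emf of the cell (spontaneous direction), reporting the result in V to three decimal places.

+0.510 V

Ce⁴⁺/Ce³⁺ is the cathode (higher E°), Cr₂O₇²⁻/Cr³⁺ the anode: E°cell = +1.63 − (+1.37) = +0.26 V, n = 6.
Overall: 6 Ce⁴⁺(aq) + 2 Cr³⁺(aq) + 7 H₂O(l) → 6 Ce³⁺(aq) + Cr₂O₇²⁻(aq) + 14 H⁺(aq)
Q = [Ce³⁺]^6·[Cr₂O₇²⁻]·[H⁺]^14 / ([Ce⁴⁺]^6·[Cr³⁺]^2); log Q = -25.315.
E = E° − (0.0592/n) log Q = +0.26 − (0.0592/6)(-25.315) = +0.510 V.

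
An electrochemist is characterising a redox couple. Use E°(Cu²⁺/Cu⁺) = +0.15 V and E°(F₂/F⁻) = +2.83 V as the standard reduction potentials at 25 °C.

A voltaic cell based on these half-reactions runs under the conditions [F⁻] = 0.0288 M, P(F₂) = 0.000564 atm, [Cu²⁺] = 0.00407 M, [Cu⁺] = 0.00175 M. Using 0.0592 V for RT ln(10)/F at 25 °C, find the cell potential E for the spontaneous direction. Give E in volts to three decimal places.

+2.653 V

F₂/F⁻ is the cathode (higher E°), Cu²⁺/Cu⁺ the anode: E°cell = +2.83 − (+0.15) = +2.68 V, n = 2.
Overall: F₂(g) + 2 Cu⁺(aq) → 2 F⁻(aq) + 2 Cu²⁺(aq)
Q = [F⁻]^2·[Cu²⁺]^2 / (P(F₂)·[Cu⁺]^2); log Q = 0.901.
E = E° − (0.0592/n) log Q = +2.68 − (0.0592/2)(0.901) = +2.653 V.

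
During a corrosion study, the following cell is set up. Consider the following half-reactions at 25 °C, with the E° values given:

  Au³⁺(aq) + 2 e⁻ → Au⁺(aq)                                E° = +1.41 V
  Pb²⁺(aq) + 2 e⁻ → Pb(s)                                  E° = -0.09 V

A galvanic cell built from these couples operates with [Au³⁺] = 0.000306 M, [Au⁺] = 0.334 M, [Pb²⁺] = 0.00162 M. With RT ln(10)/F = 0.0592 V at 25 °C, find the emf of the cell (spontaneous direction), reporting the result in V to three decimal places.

+1.493 V

Au³⁺/Au⁺ is the cathode (higher E°), Pb²⁺/Pb the anode: E°cell = +1.41 − (-0.09) = +1.50 V, n = 2.
Overall: Au³⁺(aq) + Pb(s) → Au⁺(aq) + Pb²⁺(aq)
Q = [Au⁺]·[Pb²⁺] / ([Au³⁺]); log Q = 0.248.
E = E° − (0.0592/n) log Q = +1.50 − (0.0592/2)(0.248) = +1.493 V.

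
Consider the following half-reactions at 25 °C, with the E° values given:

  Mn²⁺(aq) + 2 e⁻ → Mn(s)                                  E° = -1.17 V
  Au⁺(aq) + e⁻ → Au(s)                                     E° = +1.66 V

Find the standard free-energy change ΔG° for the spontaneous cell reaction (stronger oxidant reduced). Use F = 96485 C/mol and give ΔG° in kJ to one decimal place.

Au⁺/Au (E° = +1.66 V) is the cathode; Mn²⁺/Mn (E° = -1.17 V) is the anode, so E°cell = +2.83 V.
Balancing electrons gives n = 2 (lcm of 1 and 2).
ΔG° = −nFE° = −(2)(96485)(+2.83) = -546,105 J = -546.1 kJ.

-546.1 kJ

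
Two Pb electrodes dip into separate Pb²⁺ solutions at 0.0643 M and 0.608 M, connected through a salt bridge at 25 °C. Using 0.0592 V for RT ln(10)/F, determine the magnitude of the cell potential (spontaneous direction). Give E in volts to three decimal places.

+0.029 V

For a concentration cell E°cell = 0. The 0.608 M side is the cathode (reduction is favoured where [Pb²⁺] is higher).
With n = 2, E = −(0.0592/2) log([Pb²⁺]ₐₙ/[Pb²⁺]꜀ₐₜ) = −(0.0592/2) log(0.0643/0.608) = −(0.0592/2)(-0.976) = +0.029 V.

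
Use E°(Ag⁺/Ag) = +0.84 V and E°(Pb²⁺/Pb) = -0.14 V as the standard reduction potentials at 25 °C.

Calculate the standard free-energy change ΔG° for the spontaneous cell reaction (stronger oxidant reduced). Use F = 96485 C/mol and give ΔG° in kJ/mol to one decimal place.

-189.1 kJ/mol

Ag⁺/Ag (E° = +0.84 V) is the cathode; Pb²⁺/Pb (E° = -0.14 V) is the anode, so E°cell = +0.98 V.
Balancing electrons gives n = 2 (lcm of 1 and 2).
ΔG° = −nFE° = −(2)(96485)(+0.98) = -189,111 J = -189.1 kJ/mol.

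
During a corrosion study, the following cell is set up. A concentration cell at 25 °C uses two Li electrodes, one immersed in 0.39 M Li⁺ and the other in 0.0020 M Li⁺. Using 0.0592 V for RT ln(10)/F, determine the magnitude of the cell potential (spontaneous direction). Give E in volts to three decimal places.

For a concentration cell E°cell = 0. The 0.39 M side is the cathode (reduction is favoured where [Li⁺] is higher).
With n = 1, E = −(0.0592/1) log([Li⁺]ₐₙ/[Li⁺]꜀ₐₜ) = −(0.0592/1) log(0.002/0.39) = −(0.0592/1)(-2.290) = +0.136 V.

+0.136 V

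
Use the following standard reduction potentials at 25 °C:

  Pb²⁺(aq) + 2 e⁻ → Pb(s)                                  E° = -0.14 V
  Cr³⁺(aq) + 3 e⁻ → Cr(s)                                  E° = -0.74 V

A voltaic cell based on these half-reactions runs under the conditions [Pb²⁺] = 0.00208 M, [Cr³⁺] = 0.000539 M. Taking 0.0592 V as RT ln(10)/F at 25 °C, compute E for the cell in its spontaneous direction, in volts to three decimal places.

+0.585 V

Pb²⁺/Pb is the cathode (higher E°), Cr³⁺/Cr the anode: E°cell = -0.14 − (-0.74) = +0.60 V, n = 6.
Overall: 3 Pb²⁺(aq) + 2 Cr(s) → 3 Pb(s) + 2 Cr³⁺(aq)
Q = [Cr³⁺]^2 / ([Pb²⁺]^3); log Q = 1.509.
E = E° − (0.0592/n) log Q = +0.60 − (0.0592/6)(1.509) = +0.585 V.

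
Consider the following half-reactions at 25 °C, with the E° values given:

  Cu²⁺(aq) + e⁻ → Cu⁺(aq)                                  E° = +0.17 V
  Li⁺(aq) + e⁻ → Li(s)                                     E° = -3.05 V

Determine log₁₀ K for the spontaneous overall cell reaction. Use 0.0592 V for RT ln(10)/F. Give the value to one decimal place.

Cathode: Cu²⁺/Cu⁺; anode: Li⁺/Li. E°cell = +3.22 V, n = 1.
log K = nE°cell / 0.0592 = (1)(+3.22) / 0.0592 = 54.4.

54.4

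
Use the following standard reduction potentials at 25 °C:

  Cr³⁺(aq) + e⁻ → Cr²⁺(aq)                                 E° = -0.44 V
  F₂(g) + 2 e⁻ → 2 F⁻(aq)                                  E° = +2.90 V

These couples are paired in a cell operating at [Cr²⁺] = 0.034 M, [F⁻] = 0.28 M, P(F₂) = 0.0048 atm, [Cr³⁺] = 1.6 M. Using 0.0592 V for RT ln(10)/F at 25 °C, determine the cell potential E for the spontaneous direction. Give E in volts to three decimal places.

F₂/F⁻ is the cathode (higher E°), Cr³⁺/Cr²⁺ the anode: E°cell = +2.90 − (-0.44) = +3.34 V, n = 2.
Overall: F₂(g) + 2 Cr²⁺(aq) → 2 F⁻(aq) + 2 Cr³⁺(aq)
Q = [F⁻]^2·[Cr³⁺]^2 / (P(F₂)·[Cr²⁺]^2); log Q = 4.558.
E = E° − (0.0592/n) log Q = +3.34 − (0.0592/2)(4.558) = +3.205 V.

+3.205 V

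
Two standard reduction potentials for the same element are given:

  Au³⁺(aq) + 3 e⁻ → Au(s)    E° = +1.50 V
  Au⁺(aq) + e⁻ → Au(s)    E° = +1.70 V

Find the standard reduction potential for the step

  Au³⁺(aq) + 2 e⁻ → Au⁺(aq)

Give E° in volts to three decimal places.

+1.400 V

Sequential free energies add, so n₃E°₃ = n₁E°₁ + n₂E°₂.
With n₃ = 3, and the known step contributing 1×(+1.70) V, the unknown satisfies 2·E° = 3×(+1.50) − 1×(+1.70) = +2.800.
E° = +2.800 / 2 = +1.400 V.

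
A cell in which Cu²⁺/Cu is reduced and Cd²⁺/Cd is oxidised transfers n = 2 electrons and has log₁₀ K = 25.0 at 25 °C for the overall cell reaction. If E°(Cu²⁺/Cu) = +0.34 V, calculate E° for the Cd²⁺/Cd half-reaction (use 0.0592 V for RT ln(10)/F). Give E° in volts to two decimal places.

E°cell = (0.0592/n)·log K = (0.0592/2)(25.0) = +0.740 V.
Since Cu²⁺/Cu is the cathode and Cd²⁺/Cd the anode, E°cell = E°(Cu²⁺/Cu) − E°(Cd²⁺/Cd).
So E°(Cd²⁺/Cd) = E°(Cu²⁺/Cu) − E°cell = (+0.34) − (+0.740) = -0.40 V.

-0.40 V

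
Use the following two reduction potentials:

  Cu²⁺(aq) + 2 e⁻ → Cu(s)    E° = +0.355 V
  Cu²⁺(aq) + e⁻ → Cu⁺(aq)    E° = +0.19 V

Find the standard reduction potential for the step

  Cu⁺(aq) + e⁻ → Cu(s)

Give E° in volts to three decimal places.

Sequential free energies add, so n₃E°₃ = n₁E°₁ + n₂E°₂.
With n₃ = 2, and the known step contributing 1×(+0.19) V, the unknown satisfies 1·E° = 2×(+0.355) − 1×(+0.19) = +0.520.
E° = +0.520 / 1 = +0.520 V.

+0.520 V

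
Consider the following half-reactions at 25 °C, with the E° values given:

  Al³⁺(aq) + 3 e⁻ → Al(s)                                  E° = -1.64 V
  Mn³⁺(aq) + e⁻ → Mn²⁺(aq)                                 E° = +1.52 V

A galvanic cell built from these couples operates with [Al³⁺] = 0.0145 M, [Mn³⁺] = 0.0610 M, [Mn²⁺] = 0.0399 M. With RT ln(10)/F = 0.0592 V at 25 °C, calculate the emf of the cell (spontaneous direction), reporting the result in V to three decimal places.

+3.207 V

Mn³⁺/Mn²⁺ is the cathode (higher E°), Al³⁺/Al the anode: E°cell = +1.52 − (-1.64) = +3.16 V, n = 3.
Overall: 3 Mn³⁺(aq) + Al(s) → 3 Mn²⁺(aq) + Al³⁺(aq)
Q = [Mn²⁺]^3·[Al³⁺] / ([Mn³⁺]^3); log Q = -2.392.
E = E° − (0.0592/n) log Q = +3.16 − (0.0592/3)(-2.392) = +3.207 V.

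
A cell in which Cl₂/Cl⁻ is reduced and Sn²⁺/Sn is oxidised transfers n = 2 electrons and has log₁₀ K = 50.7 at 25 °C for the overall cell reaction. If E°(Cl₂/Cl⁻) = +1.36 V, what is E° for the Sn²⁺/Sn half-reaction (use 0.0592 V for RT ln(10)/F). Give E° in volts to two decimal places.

-0.14 V

E°cell = (0.0592/n)·log K = (0.0592/2)(50.7) = +1.501 V.
Since Cl₂/Cl⁻ is the cathode and Sn²⁺/Sn the anode, E°cell = E°(Cl₂/Cl⁻) − E°(Sn²⁺/Sn).
So E°(Sn²⁺/Sn) = E°(Cl₂/Cl⁻) − E°cell = (+1.36) − (+1.501) = -0.14 V.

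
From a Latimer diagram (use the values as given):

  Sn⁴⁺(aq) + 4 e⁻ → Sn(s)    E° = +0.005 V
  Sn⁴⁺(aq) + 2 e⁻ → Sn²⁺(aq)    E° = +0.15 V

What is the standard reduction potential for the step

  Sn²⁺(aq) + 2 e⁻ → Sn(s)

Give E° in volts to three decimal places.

-0.140 V

Sequential free energies add, so n₃E°₃ = n₁E°₁ + n₂E°₂.
With n₃ = 4, and the known step contributing 2×(+0.15) V, the unknown satisfies 2·E° = 4×(+0.005) − 2×(+0.15) = -0.280.
E° = -0.280 / 2 = -0.140 V.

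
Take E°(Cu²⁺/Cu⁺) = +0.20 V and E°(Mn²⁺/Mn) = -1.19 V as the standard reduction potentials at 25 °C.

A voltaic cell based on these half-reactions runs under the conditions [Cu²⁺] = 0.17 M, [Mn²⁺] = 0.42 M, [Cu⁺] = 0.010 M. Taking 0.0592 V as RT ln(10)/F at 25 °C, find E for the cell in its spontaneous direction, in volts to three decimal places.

+1.474 V

Cu²⁺/Cu⁺ is the cathode (higher E°), Mn²⁺/Mn the anode: E°cell = +0.20 − (-1.19) = +1.39 V, n = 2.
Overall: 2 Cu²⁺(aq) + Mn(s) → 2 Cu⁺(aq) + Mn²⁺(aq)
Q = [Cu⁺]^2·[Mn²⁺] / ([Cu²⁺]^2); log Q = -2.838.
E = E° − (0.0592/n) log Q = +1.39 − (0.0592/2)(-2.838) = +1.474 V.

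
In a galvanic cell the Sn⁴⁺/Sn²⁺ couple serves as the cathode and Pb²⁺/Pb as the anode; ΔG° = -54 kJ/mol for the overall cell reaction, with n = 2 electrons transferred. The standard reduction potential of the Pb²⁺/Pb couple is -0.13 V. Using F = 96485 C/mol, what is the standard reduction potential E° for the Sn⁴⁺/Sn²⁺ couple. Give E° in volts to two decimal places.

E°cell = −ΔG°/(nF) = −(-54×10³)/((2)(96485)) = +0.280 V.
Since Sn⁴⁺/Sn²⁺ is the cathode and Pb²⁺/Pb the anode, E°cell = E°(Sn⁴⁺/Sn²⁺) − E°(Pb²⁺/Pb).
So E°(Sn⁴⁺/Sn²⁺) = E°cell + E°(Pb²⁺/Pb) = +0.280 + (-0.13) = +0.15 V.

+0.15 V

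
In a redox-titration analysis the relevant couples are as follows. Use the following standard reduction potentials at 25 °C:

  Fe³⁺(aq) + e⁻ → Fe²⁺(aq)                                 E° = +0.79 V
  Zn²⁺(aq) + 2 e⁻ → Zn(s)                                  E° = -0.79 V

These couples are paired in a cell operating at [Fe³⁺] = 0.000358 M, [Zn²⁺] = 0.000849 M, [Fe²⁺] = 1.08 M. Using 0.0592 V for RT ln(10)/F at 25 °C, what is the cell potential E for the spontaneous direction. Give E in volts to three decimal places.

Fe³⁺/Fe²⁺ is the cathode (higher E°), Zn²⁺/Zn the anode: E°cell = +0.79 − (-0.79) = +1.58 V, n = 2.
Overall: 2 Fe³⁺(aq) + Zn(s) → 2 Fe²⁺(aq) + Zn²⁺(aq)
Q = [Fe²⁺]^2·[Zn²⁺] / ([Fe³⁺]^2); log Q = 3.888.
E = E° − (0.0592/n) log Q = +1.58 − (0.0592/2)(3.888) = +1.465 V.

+1.465 V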